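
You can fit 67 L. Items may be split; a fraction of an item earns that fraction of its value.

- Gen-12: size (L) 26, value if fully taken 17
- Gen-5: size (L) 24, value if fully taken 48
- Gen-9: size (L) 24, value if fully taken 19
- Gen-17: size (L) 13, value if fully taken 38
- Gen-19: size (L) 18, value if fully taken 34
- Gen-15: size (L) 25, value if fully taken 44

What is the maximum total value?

Best value per unit of size first: Gen-17 38/13≈2.92, Gen-5 48/24≈2, Gen-19 34/18≈1.89, Gen-15 44/25≈1.76, Gen-9 19/24≈0.792, Gen-12 17/26≈0.654.
Gen-17: take in full, 13 L for value 38 — 54 left.
All 24 L of Gen-5 fit (value 48) — 30 remain.
Take all of Gen-19 (18 L, value 34) — 12 L left.
12 L left: a 12/25 share of Gen-15 gives 44×12/25 = 21.12.
Total value = 141.12.

141.12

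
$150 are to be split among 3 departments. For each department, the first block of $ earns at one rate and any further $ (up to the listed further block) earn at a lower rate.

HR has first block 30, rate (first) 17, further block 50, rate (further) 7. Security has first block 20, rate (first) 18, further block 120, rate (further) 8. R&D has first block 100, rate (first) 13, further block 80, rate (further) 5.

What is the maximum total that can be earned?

2170

Rank every tier by rate: Security/T1 18 > HR/T1 17 > R&D/T1 13 > Security/T2 8 > HR/T2 7 > R&D/T2 5.
Security/T1 (18): +20 — 130 left.
HR T1 at 17: fill all 30 — 100 left.
R&D T1 at 13: fill all 100 — 0 left.
Total = 18×20 + 17×30 + 13×100 = 2170.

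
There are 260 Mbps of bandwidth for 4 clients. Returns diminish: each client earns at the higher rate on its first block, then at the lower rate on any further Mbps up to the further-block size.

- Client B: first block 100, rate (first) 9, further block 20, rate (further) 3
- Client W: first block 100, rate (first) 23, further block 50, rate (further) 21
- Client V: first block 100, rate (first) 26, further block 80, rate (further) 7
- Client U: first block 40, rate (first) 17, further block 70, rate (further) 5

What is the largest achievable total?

6120

Rank every tier by rate: Client V/first 26 > Client W/first 23 > Client W/second 21 > Client U/first 17 > Client B/first 9 > Client V/second 7 > Client U/second 5 > Client B/second 3.
Fill Client V first block (100 at 26) — 160 left.
Client W first at 23: fill all 100 — 60 left.
Client W second at 21: fill all 50 — 10 left.
Client U/first: +10 of 40 at 17; pool empty.
Total = 26×100 + 23×100 + 21×50 + 17×10 = 6120.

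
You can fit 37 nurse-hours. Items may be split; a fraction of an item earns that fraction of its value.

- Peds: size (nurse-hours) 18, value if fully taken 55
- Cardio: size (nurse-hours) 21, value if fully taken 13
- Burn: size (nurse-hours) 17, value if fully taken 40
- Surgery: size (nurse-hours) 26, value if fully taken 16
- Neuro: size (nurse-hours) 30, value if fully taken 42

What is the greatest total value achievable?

Sort by value density: Peds 55/18≈3.06, Burn 40/17≈2.35, Neuro 42/30≈1.4, Cardio 13/21≈0.619, Surgery 16/26≈0.615.
Take all of Peds (18 nurse-hours, value 55) → 19 nurse-hours left.
Take all of Burn (17 nurse-hours, value 40) → 2 nurse-hours left.
2 nurse-hours left: a 2/30 share of Neuro gives 42×2/30 = 2.8.
Total value = 97.8.

97.8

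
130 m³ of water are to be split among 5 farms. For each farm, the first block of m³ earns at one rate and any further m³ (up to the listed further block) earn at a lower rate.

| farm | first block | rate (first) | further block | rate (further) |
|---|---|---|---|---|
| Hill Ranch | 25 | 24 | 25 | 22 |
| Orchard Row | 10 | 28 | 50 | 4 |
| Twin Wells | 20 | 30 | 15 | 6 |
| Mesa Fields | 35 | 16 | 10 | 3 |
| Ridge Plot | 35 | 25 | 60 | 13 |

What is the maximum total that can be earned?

3145

Rank every tier by rate: Twin Wells/T1 30 > Orchard Row/T1 28 > Ridge Plot/T1 25 > Hill Ranch/T1 24 > Hill Ranch/T2 22 > Mesa Fields/T1 16 > Ridge Plot/T2 13 > Twin Wells/T2 6 > Orchard Row/T2 4 > Mesa Fields/T2 3.
Fill Twin Wells T1 block (20 at 30) → 110 left.
Orchard Row/T1 (28): +10 → 100 left.
Ridge Plot T1 at 25: fill all 35 → 65 left.
Hill Ranch T1 at 24: fill all 25 → 40 left.
Hill Ranch/T2 (22): +25 → 15 left.
Mesa Fields/T1: +15 of 35 at 16; pool empty.
Total = 30×20 + 28×10 + 25×35 + 24×25 + 22×25 + 16×15 = 3145.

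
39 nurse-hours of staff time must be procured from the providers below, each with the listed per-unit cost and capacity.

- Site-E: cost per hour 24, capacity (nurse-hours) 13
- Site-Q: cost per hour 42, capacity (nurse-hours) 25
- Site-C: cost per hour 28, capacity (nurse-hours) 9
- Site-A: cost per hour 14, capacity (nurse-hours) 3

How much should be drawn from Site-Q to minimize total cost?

14

Cheapest first:
Site-A (14): use full 3 ; 36 nurse-hours to go.
Site-E (24): use full 13 ; 23 nurse-hours to go.
Site-C (28): use full 9 ; 14 nurse-hours to go.
Take 14 from Site-Q at 42 to finish.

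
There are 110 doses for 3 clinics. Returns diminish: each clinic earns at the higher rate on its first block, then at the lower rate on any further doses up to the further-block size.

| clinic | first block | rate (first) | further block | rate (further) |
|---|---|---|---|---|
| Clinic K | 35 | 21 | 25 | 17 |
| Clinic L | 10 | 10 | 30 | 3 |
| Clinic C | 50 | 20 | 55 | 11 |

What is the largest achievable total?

2160

Treat each block as its own option and order by rate: Clinic K/T1 21 > Clinic C/T1 20 > Clinic K/T2 17 > Clinic C/T2 11 > Clinic L/T1 10 > Clinic L/T2 3.
Fill Clinic K T1 block (35 at 21) ; 75 left.
Clinic C T1 at 20: fill all 50 ; 25 left.
Fill Clinic K T2 block (25 at 17) ; 0 left.
Total = 21×35 + 20×50 + 17×25 = 2160.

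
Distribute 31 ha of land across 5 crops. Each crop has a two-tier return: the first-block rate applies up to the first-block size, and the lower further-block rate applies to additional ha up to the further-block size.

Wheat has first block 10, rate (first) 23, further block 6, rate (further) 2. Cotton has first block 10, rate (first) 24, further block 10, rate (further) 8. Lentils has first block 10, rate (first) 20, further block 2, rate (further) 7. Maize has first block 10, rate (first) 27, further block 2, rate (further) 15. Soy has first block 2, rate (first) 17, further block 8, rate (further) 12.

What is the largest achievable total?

Treat each block as its own option and order by rate: Maize/first 27 > Cotton/first 24 > Wheat/first 23 > Lentils/first 20 > Soy/first 17 > Maize/second 15 > Soy/second 12 > Cotton/second 8 > Lentils/second 7 > Wheat/second 2.
Fill Maize first block (10 at 27) → 21 left.
Fill Cotton first block (10 at 24) → 11 left.
Wheat first at 23: fill all 10 → 1 left.
Lentils first at 20: only 1 left, fill 1.
Total = 27×10 + 24×10 + 23×10 + 20×1 = 760.

760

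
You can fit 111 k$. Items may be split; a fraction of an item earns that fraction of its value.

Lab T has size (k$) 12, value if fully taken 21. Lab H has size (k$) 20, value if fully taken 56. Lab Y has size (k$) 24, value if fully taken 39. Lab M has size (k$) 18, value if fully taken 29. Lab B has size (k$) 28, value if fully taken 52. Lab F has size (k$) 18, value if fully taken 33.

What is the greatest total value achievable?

Rank by value-to-size ratio: Lab H 56/20≈2.8, Lab B 52/28≈1.86, Lab F 33/18≈1.83, Lab T 21/12≈1.75, Lab Y 39/24≈1.62, Lab M 29/18≈1.61.
Lab H: take in full, 20 k$ for value 56 — 91 left.
All 28 k$ of Lab B fit (value 52) — 63 remain.
Take all of Lab F (18 k$, value 33) — 45 k$ left.
Lab T: take in full, 12 k$ for value 21 — 33 left.
Take all of Lab Y (24 k$, value 39) — 9 k$ left.
9 k$ left: a 9/18 share of Lab M gives 29×9/18 = 14.5.
Total value = 215.5.

215.5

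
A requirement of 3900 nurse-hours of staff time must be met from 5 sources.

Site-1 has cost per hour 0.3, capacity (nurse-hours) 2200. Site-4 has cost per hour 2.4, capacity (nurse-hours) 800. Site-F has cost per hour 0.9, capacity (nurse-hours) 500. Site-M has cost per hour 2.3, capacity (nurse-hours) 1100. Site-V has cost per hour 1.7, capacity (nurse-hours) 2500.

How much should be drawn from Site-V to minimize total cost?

Cheapest first:
Site-1 at 0.3: take all 2200 nurse-hours → 1700 still needed.
Take 500 from Site-F at 0.9 → need 1200 more.
Take 1200 from Site-V at 1.7 to finish.
Site-M, Site-4: unused.

1200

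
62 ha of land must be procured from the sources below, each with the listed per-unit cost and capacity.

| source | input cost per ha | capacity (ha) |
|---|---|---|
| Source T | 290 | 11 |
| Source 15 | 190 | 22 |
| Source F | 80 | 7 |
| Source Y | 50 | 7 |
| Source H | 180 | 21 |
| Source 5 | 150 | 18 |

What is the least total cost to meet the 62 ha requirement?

9100

Fill from the cheapest source first.
Take 7 from Source Y at 50 — need 55 more.
Source F at 80: take all 7 ha — 48 still needed.
Source 5 at 150: take all 18 ha — 30 still needed.
Source H (180): use full 21 — 9 ha to go.
Take 9 from Source 15 at 190 to finish.
Source T: unused.
Cost = 7×50 + 7×80 + 18×150 + 21×180 + 9×190 = 9100.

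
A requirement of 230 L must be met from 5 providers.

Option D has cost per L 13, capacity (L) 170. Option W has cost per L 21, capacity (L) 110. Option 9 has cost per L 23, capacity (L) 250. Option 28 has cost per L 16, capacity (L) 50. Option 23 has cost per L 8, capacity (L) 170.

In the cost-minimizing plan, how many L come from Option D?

Cheapest first:
Take 170 from Option 23 at 8 — need 60 more.
Take 60 from Option D at 13 to finish.
Option 28, Option W, Option 9: unused.

60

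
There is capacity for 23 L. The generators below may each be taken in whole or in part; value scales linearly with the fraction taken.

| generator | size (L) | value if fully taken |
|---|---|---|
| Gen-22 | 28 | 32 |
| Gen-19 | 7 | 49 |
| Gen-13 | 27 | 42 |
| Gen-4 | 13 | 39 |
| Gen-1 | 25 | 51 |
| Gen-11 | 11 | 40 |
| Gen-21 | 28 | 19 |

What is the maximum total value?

Sort by value density: Gen-19 49/7≈7, Gen-11 40/11≈3.64, Gen-4 39/13≈3, Gen-1 51/25≈2.04, Gen-13 42/27≈1.56, Gen-22 32/28≈1.14, Gen-21 19/28≈0.679.
Gen-19: take in full, 7 L for value 49 — 16 left.
All 11 L of Gen-11 fit (value 40) — 5 remain.
Fill the last 5 L with part of Gen-4: 5/13 of it earns 15.
Total value = 104.

104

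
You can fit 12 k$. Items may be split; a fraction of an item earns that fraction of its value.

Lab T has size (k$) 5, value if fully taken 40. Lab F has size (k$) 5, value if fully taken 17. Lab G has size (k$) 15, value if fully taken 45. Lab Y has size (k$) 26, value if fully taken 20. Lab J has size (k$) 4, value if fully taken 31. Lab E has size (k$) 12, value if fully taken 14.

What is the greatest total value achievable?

81.2

Best value per unit of size first: Lab T 40/5≈8, Lab J 31/4≈7.75, Lab F 17/5≈3.4, Lab G 45/15≈3, Lab E 14/12≈1.17, Lab Y 20/26≈0.769.
All 5 k$ of Lab T fit (value 40) — 7 remain.
Lab J: take in full, 4 k$ for value 31 — 3 left.
Fill the last 3 k$ with part of Lab F: 3/5 of it earns 10.2.
Total value = 81.2.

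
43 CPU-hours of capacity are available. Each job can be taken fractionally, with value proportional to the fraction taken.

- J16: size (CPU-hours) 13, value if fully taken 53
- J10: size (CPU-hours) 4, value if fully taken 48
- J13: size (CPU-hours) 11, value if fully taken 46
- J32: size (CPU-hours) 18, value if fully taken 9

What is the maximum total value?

154.5

Rank by value-to-size ratio: J10 48/4≈12, J13 46/11≈4.18, J16 53/13≈4.08, J32 9/18≈0.5.
All 4 CPU-hours of J10 fit (value 48) ; 39 remain.
Take all of J13 (11 CPU-hours, value 46) ; 28 CPU-hours left.
Take all of J16 (13 CPU-hours, value 53) ; 15 CPU-hours left.
Fill the last 15 CPU-hours with part of J32: 15/18 of it earns 7.5.
Total value = 154.5.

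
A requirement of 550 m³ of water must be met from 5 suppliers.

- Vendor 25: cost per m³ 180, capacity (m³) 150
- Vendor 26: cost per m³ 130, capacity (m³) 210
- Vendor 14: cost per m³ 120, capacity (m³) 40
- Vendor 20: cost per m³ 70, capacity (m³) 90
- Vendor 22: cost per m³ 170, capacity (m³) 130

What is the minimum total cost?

Fill from the cheapest supplier first.
Vendor 20 (70): use full 90 → 460 m³ to go.
Take 40 from Vendor 14 at 120 → need 420 more.
Take 210 from Vendor 26 at 130 → need 210 more.
Vendor 22 at 170: take all 130 m³ → 80 still needed.
Vendor 25 at 180: take 80 of its 150 → requirement met.
Cost = 90×70 + 40×120 + 210×130 + 130×170 + 80×180 = 74900.

74900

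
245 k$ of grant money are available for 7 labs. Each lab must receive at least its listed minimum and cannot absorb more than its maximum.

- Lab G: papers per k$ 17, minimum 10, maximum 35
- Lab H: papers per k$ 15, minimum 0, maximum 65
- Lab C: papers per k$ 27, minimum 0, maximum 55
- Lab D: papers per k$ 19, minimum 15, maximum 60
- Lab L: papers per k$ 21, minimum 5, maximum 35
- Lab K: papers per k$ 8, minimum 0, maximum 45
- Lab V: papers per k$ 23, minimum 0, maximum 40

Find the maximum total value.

Meeting every minimum uses 10+0+0+15+5+0+0 = 30 k$, leaving 215.
Rank by papers per k$: Lab C 27 > Lab V 23 > Lab L 21 > Lab D 19 > Lab G 17 > Lab H 15 > Lab K 8.
Lab C: +55 to 55 (cap) — 160 left.
Give Lab V 40 more to hit its cap of 40 — 120 left.
Give Lab L 30 more to hit its cap of 35 — 90 left.
Give Lab D 45 more to hit its cap of 60 — 45 left.
Lab G takes 25 more to reach its cap of 35 — 20 left.
Lab H has room for 65 more but only 20 remain, so it gets 20.
Total = 17×35 + 15×20 + 27×55 + 19×60 + 21×35 + 23×40 = 5175.

5175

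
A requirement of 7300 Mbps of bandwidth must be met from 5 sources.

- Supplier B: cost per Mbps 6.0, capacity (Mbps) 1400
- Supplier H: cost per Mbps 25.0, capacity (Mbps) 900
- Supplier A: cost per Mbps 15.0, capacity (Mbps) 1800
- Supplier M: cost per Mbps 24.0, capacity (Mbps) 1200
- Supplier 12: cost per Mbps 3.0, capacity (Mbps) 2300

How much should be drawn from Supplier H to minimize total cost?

600

Use sources in increasing cost order.
Take 2300 from Supplier 12 at 3.0 — need 5000 more.
Supplier B (6.0): use full 1400 — 3600 Mbps to go.
Take 1800 from Supplier A at 15.0 — need 1800 more.
Take 1200 from Supplier M at 24.0 — need 600 more.
Supplier H (25.0): take the remaining 600 — done.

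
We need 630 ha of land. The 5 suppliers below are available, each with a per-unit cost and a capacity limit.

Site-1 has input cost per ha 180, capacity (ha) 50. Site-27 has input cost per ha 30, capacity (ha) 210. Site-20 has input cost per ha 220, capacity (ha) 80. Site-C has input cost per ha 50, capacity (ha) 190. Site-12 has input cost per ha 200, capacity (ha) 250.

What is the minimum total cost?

60800

Use suppliers in increasing cost order.
Site-27 at 30: take all 210 ha — 420 still needed.
Site-C at 50: take all 190 ha — 230 still needed.
Site-1 at 180: take all 50 ha — 180 still needed.
Take 180 from Site-12 at 200 to finish.
Site-20: unused.
Cost = 210×30 + 190×50 + 50×180 + 180×200 = 60800.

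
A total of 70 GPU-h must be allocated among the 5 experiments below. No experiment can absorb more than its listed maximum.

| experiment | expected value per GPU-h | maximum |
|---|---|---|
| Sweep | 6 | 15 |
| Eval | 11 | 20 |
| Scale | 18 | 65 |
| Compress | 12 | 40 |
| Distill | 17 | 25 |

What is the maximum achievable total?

1255

Order the experiments by expected value per GPU-h: Scale 18 > Distill 17 > Compress 12 > Eval 11 > Sweep 6.
Scale: +65 to 65 (cap) ; 5 left.
Only 5 left; Distill takes them to reach 5.
Total = 18×65 + 17×5 = 1255.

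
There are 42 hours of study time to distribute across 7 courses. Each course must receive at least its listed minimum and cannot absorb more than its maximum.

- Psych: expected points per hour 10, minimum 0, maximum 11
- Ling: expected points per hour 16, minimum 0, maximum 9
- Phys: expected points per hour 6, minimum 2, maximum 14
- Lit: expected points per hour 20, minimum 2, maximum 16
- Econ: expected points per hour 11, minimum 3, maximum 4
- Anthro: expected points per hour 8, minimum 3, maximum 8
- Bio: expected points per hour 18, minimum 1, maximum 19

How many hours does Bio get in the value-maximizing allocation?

18

Meeting every minimum uses 0+0+2+2+3+3+1 = 11 hours, leaving 31.
Highest expected points per hour first: Lit 20 > Bio 18 > Ling 16 > Econ 11 > Psych 10 > Anthro 8 > Phys 6.
Give Lit 14 more to hit its cap of 16 ; 17 left.
Bio: +17 (room for 18) → 18. Pool exhausted.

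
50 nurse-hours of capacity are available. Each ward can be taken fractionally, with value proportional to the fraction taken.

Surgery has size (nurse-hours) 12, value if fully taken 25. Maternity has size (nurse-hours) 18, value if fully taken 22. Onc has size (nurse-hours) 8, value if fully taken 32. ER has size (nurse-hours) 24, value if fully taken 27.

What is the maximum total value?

92.5

Sort by value density: Onc 32/8≈4, Surgery 25/12≈2.08, Maternity 22/18≈1.22, ER 27/24≈1.12.
Onc: take in full, 8 nurse-hours for value 32 ; 42 left.
Take all of Surgery (12 nurse-hours, value 25) ; 30 nurse-hours left.
Maternity: take in full, 18 nurse-hours for value 22 ; 12 left.
Only 12 nurse-hours remain; take 12/24 of ER for value 27×12/24 = 13.5.
Total value = 92.5.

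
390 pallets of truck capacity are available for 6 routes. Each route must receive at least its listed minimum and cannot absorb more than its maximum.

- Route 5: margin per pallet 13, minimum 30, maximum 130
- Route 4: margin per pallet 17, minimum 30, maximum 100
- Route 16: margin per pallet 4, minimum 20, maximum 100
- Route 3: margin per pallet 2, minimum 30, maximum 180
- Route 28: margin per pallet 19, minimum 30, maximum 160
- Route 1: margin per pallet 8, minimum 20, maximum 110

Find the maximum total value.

Meeting every minimum uses 30+30+20+30+30+20 = 160 pallets, leaving 230.
Rank by margin per pallet: Route 28 19 > Route 4 17 > Route 5 13 > Route 1 8 > Route 16 4 > Route 3 2.
Give Route 28 130 more to hit its cap of 160 ; 100 left.
Route 4: +70 to 100 (cap) ; 30 left.
Route 5 has room for 100 more but only 30 remain, so it gets 60.
Total = 13×60 + 17×100 + 4×20 + 2×30 + 19×160 + 8×20 = 5820.

5820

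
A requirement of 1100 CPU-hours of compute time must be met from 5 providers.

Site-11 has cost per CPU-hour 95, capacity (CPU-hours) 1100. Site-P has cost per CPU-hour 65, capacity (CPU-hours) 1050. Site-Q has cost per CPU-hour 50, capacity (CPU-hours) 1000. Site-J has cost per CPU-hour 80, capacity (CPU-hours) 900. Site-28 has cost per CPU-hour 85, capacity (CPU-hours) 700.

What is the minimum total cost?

Use providers in increasing cost order.
Take 1000 from Site-Q at 50 ; need 100 more.
Site-P at 65: take 100 of its 1050 ; requirement met.
Site-J, Site-28, Site-11: unused.
Cost = 1000×50 + 100×65 = 56500.

56500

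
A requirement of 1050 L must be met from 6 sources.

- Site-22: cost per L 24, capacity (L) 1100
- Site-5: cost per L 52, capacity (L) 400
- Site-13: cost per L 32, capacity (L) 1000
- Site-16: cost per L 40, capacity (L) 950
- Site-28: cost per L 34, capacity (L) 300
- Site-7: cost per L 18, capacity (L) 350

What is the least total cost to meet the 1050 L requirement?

23100

Fill from the cheapest source first.
Site-7 at 18: take all 350 L ; 700 still needed.
Site-22 (24): take the remaining 700 ; done.
Site-13, Site-28, Site-16, Site-5: unused.
Cost = 350×18 + 700×24 = 23100.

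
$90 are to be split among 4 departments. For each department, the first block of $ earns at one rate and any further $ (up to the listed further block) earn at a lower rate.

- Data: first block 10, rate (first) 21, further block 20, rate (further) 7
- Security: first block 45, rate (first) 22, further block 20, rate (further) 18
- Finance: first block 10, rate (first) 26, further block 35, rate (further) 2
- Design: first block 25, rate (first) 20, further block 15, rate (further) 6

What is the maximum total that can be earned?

1960

Rank every tier by rate: Finance/tier1 26 > Security/tier1 22 > Data/tier1 21 > Design/tier1 20 > Security/tier2 18 > Data/tier2 7 > Design/tier2 6 > Finance/tier2 2.
Finance/tier1 (26): +10 — 80 left.
Fill Security tier1 block (45 at 22) — 35 left.
Data tier1 at 21: fill all 10 — 25 left.
Fill Design tier1 block (25 at 20) — 0 left.
Total = 26×10 + 22×45 + 21×10 + 20×25 = 1960.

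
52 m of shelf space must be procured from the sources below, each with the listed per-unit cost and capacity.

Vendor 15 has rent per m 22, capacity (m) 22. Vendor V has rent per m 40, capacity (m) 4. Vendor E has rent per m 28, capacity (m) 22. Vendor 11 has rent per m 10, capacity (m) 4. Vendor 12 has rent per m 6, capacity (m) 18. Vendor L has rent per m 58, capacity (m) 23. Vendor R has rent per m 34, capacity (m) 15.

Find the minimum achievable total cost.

Cheapest first:
Vendor 12 at 6: take all 18 m → 34 still needed.
Take 4 from Vendor 11 at 10 → need 30 more.
Vendor 15 at 22: take all 22 m → 8 still needed.
Vendor E at 28: take 8 of its 22 → requirement met.
Vendor R, Vendor V, Vendor L: unused.
Cost = 18×6 + 4×10 + 22×22 + 8×28 = 856.

856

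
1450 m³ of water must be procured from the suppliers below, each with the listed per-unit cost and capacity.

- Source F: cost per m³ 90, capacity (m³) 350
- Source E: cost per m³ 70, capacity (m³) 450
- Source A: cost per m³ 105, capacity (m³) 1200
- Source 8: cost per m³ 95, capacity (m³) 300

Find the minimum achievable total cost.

128250

Fill from the cheapest supplier first.
Source E at 70: take all 450 m³ → 1000 still needed.
Source F at 90: take all 350 m³ → 650 still needed.
Take 300 from Source 8 at 95 → need 350 more.
Take 350 from Source A at 105 to finish.
Cost = 450×70 + 350×90 + 300×95 + 350×105 = 128250.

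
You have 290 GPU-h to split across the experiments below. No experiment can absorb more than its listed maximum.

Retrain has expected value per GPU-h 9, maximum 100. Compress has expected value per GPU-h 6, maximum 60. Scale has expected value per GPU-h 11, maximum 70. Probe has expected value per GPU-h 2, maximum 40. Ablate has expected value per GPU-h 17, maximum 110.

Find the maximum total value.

Rank by expected value per GPU-h: Ablate 17 > Scale 11 > Retrain 9 > Compress 6 > Probe 2.
Ablate: +110 to 110 (cap) → 180 left.
Give Scale 70 to hit its cap of 70 → 110 left.
Retrain takes 100 to reach its cap of 100 → 10 left.
Compress: +10 (room for 60) → 10. Pool exhausted.
Total = 9×100 + 6×10 + 11×70 + 17×110 = 3600.

3600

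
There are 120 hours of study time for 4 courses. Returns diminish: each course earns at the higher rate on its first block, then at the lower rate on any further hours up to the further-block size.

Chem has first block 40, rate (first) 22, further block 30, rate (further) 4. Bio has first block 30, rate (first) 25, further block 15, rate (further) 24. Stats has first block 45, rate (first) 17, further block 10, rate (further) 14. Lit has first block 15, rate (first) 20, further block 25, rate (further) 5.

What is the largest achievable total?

2630

Order all 8 blocks by rate: Bio/T1 25 > Bio/T2 24 > Chem/T1 22 > Lit/T1 20 > Stats/T1 17 > Stats/T2 14 > Lit/T2 5 > Chem/T2 4.
Bio T1 at 25: fill all 30 — 90 left.
Bio T2 at 24: fill all 15 — 75 left.
Chem/T1 (22): +40 — 35 left.
Fill Lit T1 block (15 at 20) — 20 left.
Stats T1 at 17: only 20 left, fill 20.
Total = 25×30 + 24×15 + 22×40 + 20×15 + 17×20 = 2630.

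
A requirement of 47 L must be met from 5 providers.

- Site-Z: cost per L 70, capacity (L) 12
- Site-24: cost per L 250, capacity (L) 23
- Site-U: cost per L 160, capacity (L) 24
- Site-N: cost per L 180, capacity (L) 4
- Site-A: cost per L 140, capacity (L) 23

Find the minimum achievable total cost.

Use providers in increasing cost order.
Site-Z at 70: take all 12 L — 35 still needed.
Site-A (140): use full 23 — 12 L to go.
Take 12 from Site-U at 160 to finish.
Site-N, Site-24: unused.
Cost = 12×70 + 23×140 + 12×160 = 5980.

5980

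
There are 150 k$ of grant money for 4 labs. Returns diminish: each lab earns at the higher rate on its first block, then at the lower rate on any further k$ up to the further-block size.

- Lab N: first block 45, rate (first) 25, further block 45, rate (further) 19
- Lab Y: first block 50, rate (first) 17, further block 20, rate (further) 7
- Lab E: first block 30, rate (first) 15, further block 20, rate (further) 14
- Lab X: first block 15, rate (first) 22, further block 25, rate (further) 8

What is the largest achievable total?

3075

Treat each block as its own option and order by rate: Lab N/T1 25 > Lab X/T1 22 > Lab N/T2 19 > Lab Y/T1 17 > Lab E/T1 15 > Lab E/T2 14 > Lab X/T2 8 > Lab Y/T2 7.
Lab N/T1 (25): +45 — 105 left.
Lab X/T1 (22): +15 — 90 left.
Fill Lab N T2 block (45 at 19) — 45 left.
Lab Y/T1: +45 of 50 at 17; pool empty.
Total = 25×45 + 22×15 + 19×45 + 17×45 = 3075.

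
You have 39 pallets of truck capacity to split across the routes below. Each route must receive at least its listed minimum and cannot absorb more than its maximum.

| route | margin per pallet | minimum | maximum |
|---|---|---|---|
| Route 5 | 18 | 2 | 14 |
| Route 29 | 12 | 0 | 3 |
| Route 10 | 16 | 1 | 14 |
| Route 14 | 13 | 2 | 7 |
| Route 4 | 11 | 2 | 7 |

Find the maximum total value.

Meeting every minimum uses 2+0+1+2+2 = 7 pallets, leaving 32.
Order the routes by margin per pallet: Route 5 18 > Route 10 16 > Route 14 13 > Route 29 12 > Route 4 11.
Route 5 takes 12 more to reach its cap of 14 ; 20 left.
Give Route 10 13 more to hit its cap of 14 ; 7 left.
Route 14: +5 to 7 (cap) ; 2 left.
Only 2 left; Route 29 takes them to reach 2.
Total = 18×14 + 12×2 + 16×14 + 13×7 + 11×2 = 613.

613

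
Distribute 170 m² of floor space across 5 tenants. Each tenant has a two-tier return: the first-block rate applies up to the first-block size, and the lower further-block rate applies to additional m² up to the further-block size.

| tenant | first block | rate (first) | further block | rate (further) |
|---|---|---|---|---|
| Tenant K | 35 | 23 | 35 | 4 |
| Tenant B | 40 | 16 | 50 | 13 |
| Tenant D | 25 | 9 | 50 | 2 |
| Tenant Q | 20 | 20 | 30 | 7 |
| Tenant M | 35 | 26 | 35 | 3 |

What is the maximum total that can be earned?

3275

Treat each block as its own option and order by rate: Tenant M/first 26 > Tenant K/first 23 > Tenant Q/first 20 > Tenant B/first 16 > Tenant B/second 13 > Tenant D/first 9 > Tenant Q/second 7 > Tenant K/second 4 > Tenant M/second 3 > Tenant D/second 2.
Fill Tenant M first block (35 at 26) — 135 left.
Tenant K/first (23): +35 — 100 left.
Tenant Q/first (20): +20 — 80 left.
Tenant B/first (16): +40 — 40 left.
40 remain; put them into Tenant B second at 13.
Total = 26×35 + 23×35 + 20×20 + 16×40 + 13×40 = 3275.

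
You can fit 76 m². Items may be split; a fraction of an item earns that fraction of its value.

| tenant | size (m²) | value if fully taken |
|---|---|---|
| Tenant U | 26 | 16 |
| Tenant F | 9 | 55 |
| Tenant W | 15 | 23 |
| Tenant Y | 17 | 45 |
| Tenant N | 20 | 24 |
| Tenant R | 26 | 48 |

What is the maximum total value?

Rank by value-to-size ratio: Tenant F 55/9≈6.11, Tenant Y 45/17≈2.65, Tenant R 48/26≈1.85, Tenant W 23/15≈1.53, Tenant N 24/20≈1.2, Tenant U 16/26≈0.615.
Take all of Tenant F (9 m², value 55) → 67 m² left.
Tenant Y: take in full, 17 m² for value 45 → 50 left.
Take all of Tenant R (26 m², value 48) → 24 m² left.
All 15 m² of Tenant W fit (value 23) → 9 remain.
Fill the last 9 m² with part of Tenant N: 9/20 of it earns 10.8.
Total value = 181.8.

181.8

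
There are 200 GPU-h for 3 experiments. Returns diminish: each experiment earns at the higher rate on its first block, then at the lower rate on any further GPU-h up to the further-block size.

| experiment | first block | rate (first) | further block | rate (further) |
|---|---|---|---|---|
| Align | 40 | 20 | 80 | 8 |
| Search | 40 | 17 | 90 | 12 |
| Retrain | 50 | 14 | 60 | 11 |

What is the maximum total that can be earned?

Order all 6 blocks by rate: Align/T1 20 > Search/T1 17 > Retrain/T1 14 > Search/T2 12 > Retrain/T2 11 > Align/T2 8.
Fill Align T1 block (40 at 20) — 160 left.
Search/T1 (17): +40 — 120 left.
Retrain T1 at 14: fill all 50 — 70 left.
Search/T2: +70 of 90 at 12; pool empty.
Total = 20×40 + 17×40 + 14×50 + 12×70 = 3020.

3020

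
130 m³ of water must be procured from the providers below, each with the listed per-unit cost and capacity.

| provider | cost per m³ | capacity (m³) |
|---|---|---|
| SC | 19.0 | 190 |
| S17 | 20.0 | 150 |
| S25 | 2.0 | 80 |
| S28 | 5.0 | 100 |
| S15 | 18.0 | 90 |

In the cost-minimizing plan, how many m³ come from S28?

Cheapest first:
Take 80 from S25 at 2.0 → need 50 more.
Take 50 from S28 at 5.0 to finish.
S15, SC, S17: unused.

50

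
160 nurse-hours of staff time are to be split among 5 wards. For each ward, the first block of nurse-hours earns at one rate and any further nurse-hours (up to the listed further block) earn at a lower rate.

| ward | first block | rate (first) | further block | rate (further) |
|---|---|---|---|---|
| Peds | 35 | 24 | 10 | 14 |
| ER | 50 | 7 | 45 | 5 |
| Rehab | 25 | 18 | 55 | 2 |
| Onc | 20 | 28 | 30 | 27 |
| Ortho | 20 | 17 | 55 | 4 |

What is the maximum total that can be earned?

Rank every tier by rate: Onc/first 28 > Onc/second 27 > Peds/first 24 > Rehab/first 18 > Ortho/first 17 > Peds/second 14 > ER/first 7 > ER/second 5 > Ortho/second 4 > Rehab/second 2.
Onc first at 28: fill all 20 → 140 left.
Fill Onc second block (30 at 27) → 110 left.
Peds/first (24): +35 → 75 left.
Fill Rehab first block (25 at 18) → 50 left.
Ortho first at 17: fill all 20 → 30 left.
Peds second at 14: fill all 10 → 20 left.
20 remain; put them into ER first at 7.
Total = 28×20 + 27×30 + 24×35 + 18×25 + 17×20 + 14×10 + 7×20 = 3280.

3280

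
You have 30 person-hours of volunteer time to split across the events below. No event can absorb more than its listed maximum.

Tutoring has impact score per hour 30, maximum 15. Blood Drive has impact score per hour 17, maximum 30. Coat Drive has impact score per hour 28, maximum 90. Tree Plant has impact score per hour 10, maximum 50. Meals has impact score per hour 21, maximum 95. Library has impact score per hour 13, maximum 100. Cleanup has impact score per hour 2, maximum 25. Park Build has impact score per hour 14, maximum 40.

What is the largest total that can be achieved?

870

Order the events by impact score per hour: Tutoring 30 > Coat Drive 28 > Meals 21 > Blood Drive 17 > Park Build 14 > Library 13 > Tree Plant 10 > Cleanup 2.
Tutoring: +15 to 15 (cap) — 15 left.
Coat Drive has room for 90 but only 15 remain, so it gets 15.
Total = 30×15 + 28×15 = 870.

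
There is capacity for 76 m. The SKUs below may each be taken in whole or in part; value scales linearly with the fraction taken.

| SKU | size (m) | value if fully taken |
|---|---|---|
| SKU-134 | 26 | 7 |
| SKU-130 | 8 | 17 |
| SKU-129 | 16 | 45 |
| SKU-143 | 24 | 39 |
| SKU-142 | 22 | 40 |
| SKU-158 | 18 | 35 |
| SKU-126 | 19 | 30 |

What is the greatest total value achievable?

156.5

Best value per unit of size first: SKU-129 45/16≈2.81, SKU-130 17/8≈2.12, SKU-158 35/18≈1.94, SKU-142 40/22≈1.82, SKU-143 39/24≈1.62, SKU-126 30/19≈1.58, SKU-134 7/26≈0.269.
All 16 m of SKU-129 fit (value 45) ; 60 remain.
All 8 m of SKU-130 fit (value 17) ; 52 remain.
SKU-158: take in full, 18 m for value 35 ; 34 left.
Take all of SKU-142 (22 m, value 40) ; 12 m left.
12 m left: a 12/24 share of SKU-143 gives 39×12/24 = 19.5.
Total value = 156.5.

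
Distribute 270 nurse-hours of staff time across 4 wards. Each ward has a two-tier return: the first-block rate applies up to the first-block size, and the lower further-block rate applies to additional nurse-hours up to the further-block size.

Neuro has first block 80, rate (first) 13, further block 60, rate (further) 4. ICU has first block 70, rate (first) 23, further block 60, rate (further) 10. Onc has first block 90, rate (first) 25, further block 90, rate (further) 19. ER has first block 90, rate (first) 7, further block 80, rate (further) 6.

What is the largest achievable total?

5830

Order all 8 blocks by rate: Onc/tier1 25 > ICU/tier1 23 > Onc/tier2 19 > Neuro/tier1 13 > ICU/tier2 10 > ER/tier1 7 > ER/tier2 6 > Neuro/tier2 4.
Fill Onc tier1 block (90 at 25) → 180 left.
Fill ICU tier1 block (70 at 23) → 110 left.
Fill Onc tier2 block (90 at 19) → 20 left.
Neuro tier1 at 13: only 20 left, fill 20.
Total = 25×90 + 23×70 + 19×90 + 13×20 = 5830.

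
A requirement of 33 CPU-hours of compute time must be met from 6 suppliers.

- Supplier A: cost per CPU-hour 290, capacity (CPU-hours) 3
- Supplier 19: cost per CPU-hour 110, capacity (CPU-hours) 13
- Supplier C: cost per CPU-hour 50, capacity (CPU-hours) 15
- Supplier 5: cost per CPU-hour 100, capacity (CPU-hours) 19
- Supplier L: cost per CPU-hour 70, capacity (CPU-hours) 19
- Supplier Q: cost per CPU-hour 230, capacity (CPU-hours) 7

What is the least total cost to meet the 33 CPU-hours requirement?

2010

Fill from the cheapest supplier first.
Supplier C at 50: take all 15 CPU-hours ; 18 still needed.
Take 18 from Supplier L at 70 to finish.
Supplier 5, Supplier 19, Supplier Q, Supplier A: unused.
Cost = 15×50 + 18×70 = 2010.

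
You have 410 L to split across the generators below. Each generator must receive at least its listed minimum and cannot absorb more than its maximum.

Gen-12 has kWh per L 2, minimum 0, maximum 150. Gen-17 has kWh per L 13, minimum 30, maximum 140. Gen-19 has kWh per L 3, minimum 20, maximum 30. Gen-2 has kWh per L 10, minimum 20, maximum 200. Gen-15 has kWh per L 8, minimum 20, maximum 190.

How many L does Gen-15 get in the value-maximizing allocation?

50

Meeting every minimum uses 0+30+20+20+20 = 90 L, leaving 320.
Rank by kWh per L: Gen-17 13 > Gen-2 10 > Gen-15 8 > Gen-19 3 > Gen-12 2.
Gen-17 takes 110 more to reach its cap of 140 ; 210 left.
Gen-2 takes 180 more to reach its cap of 200 ; 30 left.
Only 30 left; Gen-15 takes them to reach 50.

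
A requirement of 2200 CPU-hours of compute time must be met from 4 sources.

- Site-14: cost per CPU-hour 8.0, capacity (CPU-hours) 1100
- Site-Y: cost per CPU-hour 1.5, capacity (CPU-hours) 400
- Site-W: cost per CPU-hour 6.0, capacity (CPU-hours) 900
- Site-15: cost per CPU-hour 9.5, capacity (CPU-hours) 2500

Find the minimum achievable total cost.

Cheapest first:
Take 400 from Site-Y at 1.5 ; need 1800 more.
Site-W (6.0): use full 900 ; 900 CPU-hours to go.
Site-14 at 8.0: take 900 of its 1100 ; requirement met.
Site-15: unused.
Cost = 400×1.5 + 900×6.0 + 900×8.0 = 13200.

13200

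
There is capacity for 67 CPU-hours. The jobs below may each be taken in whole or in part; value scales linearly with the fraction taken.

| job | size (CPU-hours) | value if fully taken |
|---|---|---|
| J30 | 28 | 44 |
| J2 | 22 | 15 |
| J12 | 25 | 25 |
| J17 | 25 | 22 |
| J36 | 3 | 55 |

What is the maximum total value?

133.68

Sort by value density: J36 55/3≈18.3, J30 44/28≈1.57, J12 25/25≈1, J17 22/25≈0.88, J2 15/22≈0.682.
Take all of J36 (3 CPU-hours, value 55) ; 64 CPU-hours left.
All 28 CPU-hours of J30 fit (value 44) ; 36 remain.
Take all of J12 (25 CPU-hours, value 25) ; 11 CPU-hours left.
11 CPU-hours left: a 11/25 share of J17 gives 22×11/25 = 9.68.
Total value = 133.68.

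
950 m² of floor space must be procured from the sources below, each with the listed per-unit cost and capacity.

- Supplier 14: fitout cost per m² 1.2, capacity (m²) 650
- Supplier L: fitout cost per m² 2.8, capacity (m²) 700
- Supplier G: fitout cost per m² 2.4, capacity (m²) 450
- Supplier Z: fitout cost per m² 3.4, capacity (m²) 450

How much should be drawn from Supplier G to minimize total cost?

300

Use sources in increasing cost order.
Take 650 from Supplier 14 at 1.2 → need 300 more.
Supplier G (2.4): take the remaining 300 → done.
Supplier L, Supplier Z: unused.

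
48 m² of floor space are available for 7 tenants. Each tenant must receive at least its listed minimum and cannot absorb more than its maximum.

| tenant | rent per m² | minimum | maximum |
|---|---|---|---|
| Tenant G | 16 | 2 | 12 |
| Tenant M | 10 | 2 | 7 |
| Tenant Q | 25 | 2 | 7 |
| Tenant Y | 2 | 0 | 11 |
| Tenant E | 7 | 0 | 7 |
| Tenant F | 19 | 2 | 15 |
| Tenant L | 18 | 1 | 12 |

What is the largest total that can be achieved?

Meeting every minimum uses 2+2+2+0+0+2+1 = 9 m², leaving 39.
Rank by rent per m²: Tenant Q 25 > Tenant F 19 > Tenant L 18 > Tenant G 16 > Tenant M 10 > Tenant E 7 > Tenant Y 2.
Tenant Q: +5 to 7 (cap) → 34 left.
Tenant F: +13 to 15 (cap) → 21 left.
Tenant L: +11 to 12 (cap) → 10 left.
Tenant G takes 10 more to reach its cap of 12 → 0 left.
Total = 16×12 + 10×2 + 25×7 + 19×15 + 18×12 = 888.

888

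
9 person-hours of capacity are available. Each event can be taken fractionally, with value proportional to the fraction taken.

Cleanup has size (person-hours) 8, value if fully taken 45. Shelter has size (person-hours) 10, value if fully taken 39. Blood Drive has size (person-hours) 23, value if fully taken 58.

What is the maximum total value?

Rank by value-to-size ratio: Cleanup 45/8≈5.62, Shelter 39/10≈3.9, Blood Drive 58/23≈2.52.
Take all of Cleanup (8 person-hours, value 45) → 1 person-hours left.
Only 1 person-hours remain; take 1/10 of Shelter for value 39×1/10 = 3.9.
Total value = 48.9.

48.9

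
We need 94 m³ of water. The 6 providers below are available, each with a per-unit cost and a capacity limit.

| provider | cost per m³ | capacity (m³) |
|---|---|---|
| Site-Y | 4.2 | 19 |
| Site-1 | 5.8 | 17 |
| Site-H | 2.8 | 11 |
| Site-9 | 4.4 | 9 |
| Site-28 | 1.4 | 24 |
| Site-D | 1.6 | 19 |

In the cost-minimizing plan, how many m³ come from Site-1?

Use providers in increasing cost order.
Take 24 from Site-28 at 1.4 → need 70 more.
Site-D at 1.6: take all 19 m³ → 51 still needed.
Site-H at 2.8: take all 11 m³ → 40 still needed.
Site-Y at 4.2: take all 19 m³ → 21 still needed.
Site-9 (4.4): use full 9 → 12 m³ to go.
Take 12 from Site-1 at 5.8 to finish.

12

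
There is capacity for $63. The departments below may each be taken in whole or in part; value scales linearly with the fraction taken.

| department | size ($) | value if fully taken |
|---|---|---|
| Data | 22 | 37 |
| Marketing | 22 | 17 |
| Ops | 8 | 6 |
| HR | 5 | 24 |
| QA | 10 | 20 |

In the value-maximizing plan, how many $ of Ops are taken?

Best value per unit of size first: HR 24/5≈4.8, QA 20/10≈2, Data 37/22≈1.68, Marketing 17/22≈0.773, Ops 6/8≈0.75.
HR: take in full, 5 $ for value 24 → 58 left.
QA: take in full, 10 $ for value 20 → 48 left.
Take all of Data (22 $, value 37) → 26 $ left.
All 22 $ of Marketing fit (value 17) → 4 remain.
Fill the last 4 $ with part of Ops: 4/8 of it earns 3.

4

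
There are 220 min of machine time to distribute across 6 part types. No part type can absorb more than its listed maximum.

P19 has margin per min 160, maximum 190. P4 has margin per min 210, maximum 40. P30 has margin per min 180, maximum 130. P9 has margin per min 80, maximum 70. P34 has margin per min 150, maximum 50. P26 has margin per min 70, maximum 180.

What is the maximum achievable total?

Order the part types by margin per min: P4 210 > P30 180 > P19 160 > P34 150 > P9 80 > P26 70.
Give P4 40 to hit its cap of 40 — 180 left.
Give P30 130 to hit its cap of 130 — 50 left.
Only 50 left; P19 takes them to reach 50.
Total = 160×50 + 210×40 + 180×130 = 39800.

39800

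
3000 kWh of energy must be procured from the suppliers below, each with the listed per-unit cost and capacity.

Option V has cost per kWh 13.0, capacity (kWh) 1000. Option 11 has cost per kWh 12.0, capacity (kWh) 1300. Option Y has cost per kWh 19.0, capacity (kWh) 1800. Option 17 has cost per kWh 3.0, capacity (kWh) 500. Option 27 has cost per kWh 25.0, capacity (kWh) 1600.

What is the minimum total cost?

Cheapest first:
Option 17 (3.0): use full 500 → 2500 kWh to go.
Option 11 at 12.0: take all 1300 kWh → 1200 still needed.
Option V (13.0): use full 1000 → 200 kWh to go.
Option Y (19.0): take the remaining 200 → done.
Option 27: unused.
Cost = 500×3.0 + 1300×12.0 + 1000×13.0 + 200×19.0 = 33900.

33900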